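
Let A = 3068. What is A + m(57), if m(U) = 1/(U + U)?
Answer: 349753/114 ≈ 3068.0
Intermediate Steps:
m(U) = 1/(2*U)
A + m(57) = 3068 + (½)/57 = 3068 + (½)*(1/57) = 3068 + 1/114 = 349753/114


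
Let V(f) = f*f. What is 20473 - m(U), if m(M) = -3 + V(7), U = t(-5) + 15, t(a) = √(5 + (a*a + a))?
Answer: 20427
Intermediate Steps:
t(a) = √(5 + a + a²) (t(a) = √(5 + (a² + a)) = √(5 + (a + a²)) = √(5 + a + a²))
V(f) = f²
U = 20 (U = √(5 - 5 + (-5)²) + 15 = √(5 - 5 + 25) + 15 = √25 + 15 = 5 + 15 = 20)
m(M) = 46 (m(M) = -3 + 7² = -3 + 49 = 46)
20473 - m(U) = 20473 - 1*46 = 20473 - 46 = 20427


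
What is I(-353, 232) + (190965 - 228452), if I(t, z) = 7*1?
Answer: -37480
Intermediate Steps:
I(t, z) = 7
I(-353, 232) + (190965 - 228452) = 7 + (190965 - 228452) = 7 - 37487 = -37480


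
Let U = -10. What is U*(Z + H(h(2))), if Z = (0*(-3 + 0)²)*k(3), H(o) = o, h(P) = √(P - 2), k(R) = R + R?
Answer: 0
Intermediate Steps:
k(R) = 2*R
h(P) = √(-2 + P)
Z = 0 (Z = (0*(-3 + 0)²)*(2*3) = (0*(-3)²)*6 = (0*9)*6 = 0*6 = 0)
U*(Z + H(h(2))) = -10*(0 + √(-2 + 2)) = -10*(0 + √0) = -10*(0 + 0) = -10*0 = 0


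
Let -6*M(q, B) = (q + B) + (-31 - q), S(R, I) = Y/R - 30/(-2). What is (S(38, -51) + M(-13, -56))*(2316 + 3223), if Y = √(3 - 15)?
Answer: 326801/2 + 5539*I*√3/19 ≈ 1.634e+5 + 504.94*I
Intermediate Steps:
Y = 2*I*√3 (Y = √(-12) = 2*I*√3 ≈ 3.4641*I)
S(R, I) = 15 + 2*I*√3/R (S(R, I) = (2*I*√3)/R - 30/(-2) = 2*I*√3/R - 30*(-½) = 2*I*√3/R + 15 = 15 + 2*I*√3/R)
M(q, B) = 31/6 - B/6 (M(q, B) = -((q + B) + (-31 - q))/6 = -((B + q) + (-31 - q))/6 = -(-31 + B)/6 = 31/6 - B/6)
(S(38, -51) + M(-13, -56))*(2316 + 3223) = ((15 + 2*I*√3/38) + (31/6 - ⅙*(-56)))*(2316 + 3223) = ((15 + 2*I*√3*(1/38)) + (31/6 + 28/3))*5539 = ((15 + I*√3/19) + 29/2)*5539 = (59/2 + I*√3/19)*5539 = 326801/2 + 5539*I*√3/19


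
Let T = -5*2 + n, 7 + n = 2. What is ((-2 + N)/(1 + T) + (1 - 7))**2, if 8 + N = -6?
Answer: 1156/49 ≈ 23.592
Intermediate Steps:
N = -14 (N = -8 - 6 = -14)
n = -5 (n = -7 + 2 = -5)
T = -15 (T = -5*2 - 5 = -10 - 5 = -15)
((-2 + N)/(1 + T) + (1 - 7))**2 = ((-2 - 14)/(1 - 15) + (1 - 7))**2 = (-16/(-14) - 6)**2 = (-16*(-1/14) - 6)**2 = (8/7 - 6)**2 = (-34/7)**2 = 1156/49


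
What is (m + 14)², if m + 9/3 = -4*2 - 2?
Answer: 1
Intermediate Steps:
m = -13 (m = -3 + (-4*2 - 2) = -3 + (-8 - 2) = -3 - 10 = -13)
(m + 14)² = (-13 + 14)² = 1² = 1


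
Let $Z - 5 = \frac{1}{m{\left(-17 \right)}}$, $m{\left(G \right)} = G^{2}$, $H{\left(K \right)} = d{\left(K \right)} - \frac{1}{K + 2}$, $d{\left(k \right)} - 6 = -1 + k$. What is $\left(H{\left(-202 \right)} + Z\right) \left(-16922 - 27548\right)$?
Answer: $\frac{49348852617}{5780} \approx 8.5379 \cdot 10^{6}$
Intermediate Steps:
$d{\left(k \right)} = 5 + k$ ($d{\left(k \right)} = 6 + \left(-1 + k\right) = 5 + k$)
$H{\left(K \right)} = 5 + K - \frac{1}{2 + K}$ ($H{\left(K \right)} = \left(5 + K\right) - \frac{1}{K + 2} = \left(5 + K\right) - \frac{1}{2 + K} = 5 + K - \frac{1}{2 + K}$)
$Z = \frac{1446}{289}$ ($Z = 5 + \frac{1}{\left(-17\right)^{2}} = 5 + \frac{1}{289} = \frac{1446}{289} \approx 5.0035$)
$\left(H{\left(-202 \right)} + Z\right) \left(-16922 - 27548\right) = \left(\frac{9 + \left(-202\right)^{2} + 7 \left(-202\right)}{2 - 202} + \frac{1446}{289}\right) \left(-16922 - 27548\right) = \left(\frac{9 + 40804 - 1414}{-200} + \frac{1446}{289}\right) \left(-44470\right) = \left(\left(- \frac{1}{200}\right) 39399 + \frac{1446}{289}\right) \left(-44470\right) = \left(- \frac{39399}{200} + \frac{1446}{289}\right) \left(-44470\right) = \left(- \frac{11097111}{57800}\right) \left(-44470\right) = \frac{49348852617}{5780}$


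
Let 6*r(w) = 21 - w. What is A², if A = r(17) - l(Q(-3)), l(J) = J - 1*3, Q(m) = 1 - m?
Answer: ⅑ ≈ 0.11111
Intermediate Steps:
l(J) = -3 + J (l(J) = J - 3 = -3 + J)
r(w) = 7/2 - w/6 (r(w) = (21 - w)/6 = 7/2 - w/6)
A = -⅓ (A = (7/2 - ⅙*17) - (-3 + (1 - 1*(-3))) = (7/2 - 17/6) - (-3 + (1 + 3)) = ⅔ - (-3 + 4) = ⅔ - 1*1 = ⅔ - 1 = -⅓ ≈ -0.33333)
A² = (-⅓)² = ⅑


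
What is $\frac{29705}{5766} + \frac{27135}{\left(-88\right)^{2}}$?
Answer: $\frac{193247965}{22325952} \approx 8.6558$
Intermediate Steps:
$\frac{29705}{5766} + \frac{27135}{\left(-88\right)^{2}} = 29705 \cdot \frac{1}{5766} + \frac{27135}{7744} = \frac{29705}{5766} + 27135 \cdot \frac{1}{7744} = \frac{29705}{5766} + \frac{27135}{7744} = \frac{193247965}{22325952}$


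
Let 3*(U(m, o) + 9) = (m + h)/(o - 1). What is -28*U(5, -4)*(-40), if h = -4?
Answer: -30464/3 ≈ -10155.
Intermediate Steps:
U(m, o) = -9 + (-4 + m)/(3*(-1 + o)) (U(m, o) = -9 + ((m - 4)/(o - 1))/3 = -9 + ((-4 + m)/(-1 + o))/3 = -9 + (-4 + m)/(3*(-1 + o)))
-28*U(5, -4)*(-40) = -28*(23 + 5 - 27*(-4))/(3*(-1 - 4))*(-40) = -28*(23 + 5 + 108)/(3*(-5))*(-40) = -28*(-1)*136/(3*5)*(-40) = -28*(-136/15)*(-40) = (3808/15)*(-40) = -30464/3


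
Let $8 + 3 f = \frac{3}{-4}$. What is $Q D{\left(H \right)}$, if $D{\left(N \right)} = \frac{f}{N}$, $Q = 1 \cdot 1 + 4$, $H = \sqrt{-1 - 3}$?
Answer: $\frac{175 i}{24} \approx 7.2917 i$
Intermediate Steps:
$f = - \frac{35}{12}$ ($f = - \frac{8}{3} + \frac{3 \frac{1}{-4}}{3} = - \frac{8}{3} + \frac{3 \left(- \frac{1}{4}\right)}{3} = - \frac{8}{3} + \frac{1}{3} \left(- \frac{3}{4}\right) = - \frac{8}{3} - \frac{1}{4} = - \frac{35}{12} \approx -2.9167$)
$H = 2 i$ ($H = \sqrt{-4} = 2 i \approx 2.0 i$)
$Q = 5$ ($Q = 1 + 4 = 5$)
$D{\left(N \right)} = - \frac{35}{12 N}$
$Q D{\left(H \right)} = 5 \left(- \frac{35}{12 \cdot 2 i}\right) = 5 \left(- \frac{35 \left(- \frac{i}{2}\right)}{12}\right) = 5 \frac{35 i}{24} = \frac{175 i}{24}$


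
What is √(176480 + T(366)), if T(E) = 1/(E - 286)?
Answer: 11*√583405/20 ≈ 420.10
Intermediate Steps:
T(E) = 1/(-286 + E)
√(176480 + T(366)) = √(176480 + 1/(-286 + 366)) = √(176480 + 1/80) = √(14118401/80) = 11*√583405/20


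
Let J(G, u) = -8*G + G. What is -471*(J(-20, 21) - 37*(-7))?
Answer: -187929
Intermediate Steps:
J(G, u) = -7*G
-471*(J(-20, 21) - 37*(-7)) = -471*(-7*(-20) - 37*(-7)) = -471*(140 + 259) = -471*399 = -187929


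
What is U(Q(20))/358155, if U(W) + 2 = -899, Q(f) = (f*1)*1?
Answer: -901/358155 ≈ -0.0025157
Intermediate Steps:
Q(f) = f (Q(f) = f*1 = f)
U(W) = -901 (U(W) = -2 - 899 = -901)
U(Q(20))/358155 = -901/358155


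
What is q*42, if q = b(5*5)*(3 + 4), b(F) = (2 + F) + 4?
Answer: 9114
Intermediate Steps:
b(F) = 6 + F
q = 217 (q = (6 + 5*5)*(3 + 4) = (6 + 25)*7 = 31*7 = 217)
q*42 = 217*42 = 9114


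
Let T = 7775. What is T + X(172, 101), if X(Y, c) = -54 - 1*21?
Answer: 7700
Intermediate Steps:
X(Y, c) = -75 (X(Y, c) = -54 - 21 = -75)
T + X(172, 101) = 7775 - 75 = 7700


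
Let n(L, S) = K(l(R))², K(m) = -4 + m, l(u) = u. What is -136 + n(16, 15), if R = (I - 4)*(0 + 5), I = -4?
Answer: 1800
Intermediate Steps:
R = -40 (R = (-4 - 4)*(0 + 5) = -8*5 = -40)
n(L, S) = 1936 (n(L, S) = (-4 - 40)² = (-44)² = 1936)
-136 + n(16, 15) = -136 + 1936 = 1800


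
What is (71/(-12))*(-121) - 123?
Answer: 7115/12 ≈ 592.92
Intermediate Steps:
(71/(-12))*(-121) - 123 = (71*(-1/12))*(-121) - 123 = -71/12*(-121) - 123 = 8591/12 - 123 = 7115/12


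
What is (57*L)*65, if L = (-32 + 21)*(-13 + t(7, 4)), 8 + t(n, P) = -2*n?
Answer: 1426425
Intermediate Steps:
t(n, P) = -8 - 2*n
L = 385 (L = (-32 + 21)*(-13 + (-8 - 2*7)) = -11*(-13 + (-8 - 14)) = -11*(-13 - 22) = -11*(-35) = 385)
(57*L)*65 = (57*385)*65 = 21945*65 = 1426425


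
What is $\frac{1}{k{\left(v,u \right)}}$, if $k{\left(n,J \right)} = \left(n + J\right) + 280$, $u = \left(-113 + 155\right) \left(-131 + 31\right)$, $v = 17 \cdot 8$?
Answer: $- \frac{1}{3784} \approx -0.00026427$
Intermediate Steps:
$v = 136$
$u = -4200$ ($u = 42 \left(-100\right) = -4200$)
$k{\left(n,J \right)} = 280 + J + n$ ($k{\left(n,J \right)} = \left(J + n\right) + 280 = 280 + J + n$)
$\frac{1}{k{\left(v,u \right)}} = \frac{1}{280 - 4200 + 136} = \frac{1}{-3784} = - \frac{1}{3784}$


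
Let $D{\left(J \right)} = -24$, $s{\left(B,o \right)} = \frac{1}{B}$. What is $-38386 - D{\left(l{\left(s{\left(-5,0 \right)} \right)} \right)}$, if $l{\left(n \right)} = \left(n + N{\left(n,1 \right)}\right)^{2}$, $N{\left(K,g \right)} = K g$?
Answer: $-38362$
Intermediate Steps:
$l{\left(n \right)} = 4 n^{2}$ ($l{\left(n \right)} = \left(n + n 1\right)^{2} = \left(n + n\right)^{2} = \left(2 n\right)^{2} = 4 n^{2}$)
$-38386 - D{\left(l{\left(s{\left(-5,0 \right)} \right)} \right)} = -38386 - -24 = -38386 + 24 = -38362$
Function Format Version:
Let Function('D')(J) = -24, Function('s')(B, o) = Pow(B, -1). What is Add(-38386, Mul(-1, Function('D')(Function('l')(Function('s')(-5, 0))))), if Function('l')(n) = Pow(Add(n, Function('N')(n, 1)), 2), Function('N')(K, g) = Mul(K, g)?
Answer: -38362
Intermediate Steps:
Function('l')(n) = Mul(4, Pow(n, 2)) (Function('l')(n) = Pow(Add(n, Mul(n, 1)), 2) = Pow(Add(n, n), 2) = Pow(Mul(2, n), 2) = Mul(4, Pow(n, 2)))
Add(-38386, Mul(-1, Function('D')(Function('l')(Function('s')(-5, 0))))) = Add(-38386, Mul(-1, -24)) = Add(-38386, 24) = -38362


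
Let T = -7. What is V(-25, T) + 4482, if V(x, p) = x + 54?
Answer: 4511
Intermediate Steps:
V(x, p) = 54 + x
V(-25, T) + 4482 = (54 - 25) + 4482 = 29 + 4482 = 4511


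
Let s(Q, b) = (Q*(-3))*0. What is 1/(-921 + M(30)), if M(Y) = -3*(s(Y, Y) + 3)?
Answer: -1/930 ≈ -0.0010753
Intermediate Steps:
s(Q, b) = 0 (s(Q, b) = -3*Q*0 = 0)
M(Y) = -9 (M(Y) = -3*(0 + 3) = -3*3 = -9)
1/(-921 + M(30)) = 1/(-921 - 9) = 1/(-930) = -1/930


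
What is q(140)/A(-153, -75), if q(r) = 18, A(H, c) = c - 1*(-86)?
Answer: 18/11 ≈ 1.6364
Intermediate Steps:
A(H, c) = 86 + c (A(H, c) = c + 86 = 86 + c)
q(140)/A(-153, -75) = 18/(86 - 75) = 18/11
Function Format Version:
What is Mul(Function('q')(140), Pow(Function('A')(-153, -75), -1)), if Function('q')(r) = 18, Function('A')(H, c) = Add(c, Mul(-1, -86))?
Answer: Rational(18, 11) ≈ 1.6364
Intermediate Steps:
Function('A')(H, c) = Add(86, c) (Function('A')(H, c) = Add(c, 86) = Add(86, c))
Mul(Function('q')(140), Pow(Function('A')(-153, -75), -1)) = Mul(18, Pow(Add(86, -75), -1)) = Mul(18, Pow(11, -1)) = Mul(18, Rational(1, 11)) = Rational(18, 11)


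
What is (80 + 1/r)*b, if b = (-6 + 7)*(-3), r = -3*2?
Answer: -479/2 ≈ -239.50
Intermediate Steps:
r = -6
b = -3 (b = 1*(-3) = -3)
(80 + 1/r)*b = (80 + 1/(-6))*(-3) = (80 - ⅙)*(-3) = (479/6)*(-3) = -479/2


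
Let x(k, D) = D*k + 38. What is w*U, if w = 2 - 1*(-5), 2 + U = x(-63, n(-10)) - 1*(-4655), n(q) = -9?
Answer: 36806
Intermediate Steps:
x(k, D) = 38 + D*k
U = 5258 (U = -2 + ((38 - 9*(-63)) - 1*(-4655)) = -2 + ((38 + 567) + 4655) = -2 + (605 + 4655) = -2 + 5260 = 5258)
w = 7 (w = 2 + 5 = 7)
w*U = 7*5258 = 36806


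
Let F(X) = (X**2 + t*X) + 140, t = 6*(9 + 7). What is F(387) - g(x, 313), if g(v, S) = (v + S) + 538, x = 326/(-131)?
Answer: 24393836/131 ≈ 1.8621e+5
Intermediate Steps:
x = -326/131 (x = 326*(-1/131) = -326/131 ≈ -2.4885)
g(v, S) = 538 + S + v (g(v, S) = (S + v) + 538 = 538 + S + v)
t = 96 (t = 6*16 = 96)
F(X) = 140 + X**2 + 96*X (F(X) = (X**2 + 96*X) + 140 = 140 + X**2 + 96*X)
F(387) - g(x, 313) = (140 + 387**2 + 96*387) - (538 + 313 - 326/131) = (140 + 149769 + 37152) - 1*111155/131 = 187061 - 111155/131 = 24393836/131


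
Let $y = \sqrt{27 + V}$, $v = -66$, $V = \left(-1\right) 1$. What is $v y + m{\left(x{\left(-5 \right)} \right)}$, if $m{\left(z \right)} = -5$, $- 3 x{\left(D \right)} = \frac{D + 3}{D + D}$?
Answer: $-5 - 66 \sqrt{26} \approx -341.54$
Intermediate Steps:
$x{\left(D \right)} = - \frac{3 + D}{6 D}$ ($x{\left(D \right)} = - \frac{\left(D + 3\right) \frac{1}{D + D}}{3} = - \frac{\left(3 + D\right) \frac{1}{2 D}}{3} = - \frac{\frac{1}{2} \frac{1}{D} \left(3 + D\right)}{3} = - \frac{3 + D}{6 D}$)
$V = -1$
$y = \sqrt{26}$ ($y = \sqrt{27 - 1} = \sqrt{26} \approx 5.099$)
$v y + m{\left(x{\left(-5 \right)} \right)} = - 66 \sqrt{26} - 5 = -5 - 66 \sqrt{26}$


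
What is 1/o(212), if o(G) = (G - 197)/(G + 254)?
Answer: 466/15 ≈ 31.067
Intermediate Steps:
o(G) = (-197 + G)/(254 + G)
1/o(212) = 1/((-197 + 212)/(254 + 212)) = 1/(15/466) = 466/15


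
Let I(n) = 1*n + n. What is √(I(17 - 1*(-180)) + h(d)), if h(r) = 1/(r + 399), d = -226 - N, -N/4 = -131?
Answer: √5393427/117 ≈ 19.849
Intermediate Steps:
N = 524 (N = -4*(-131) = 524)
d = -750 (d = -226 - 1*524 = -226 - 524 = -750)
h(r) = 1/(399 + r)
I(n) = 2*n (I(n) = n + n = 2*n)
√(I(17 - 1*(-180)) + h(d)) = √(2*(17 - 1*(-180)) + 1/(399 - 750)) = √(2*(17 + 180) + 1/(-351)) = √(2*197 - 1/351) = √(394 - 1/351) = √(138293/351) = √5393427/117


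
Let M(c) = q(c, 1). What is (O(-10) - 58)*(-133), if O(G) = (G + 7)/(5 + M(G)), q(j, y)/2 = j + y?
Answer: 99883/13 ≈ 7683.3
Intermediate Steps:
q(j, y) = 2*j + 2*y (q(j, y) = 2*(j + y) = 2*j + 2*y)
M(c) = 2 + 2*c (M(c) = 2*c + 2*1 = 2*c + 2 = 2 + 2*c)
O(G) = (7 + G)/(7 + 2*G) (O(G) = (G + 7)/(5 + (2 + 2*G)) = (7 + G)/(7 + 2*G))
(O(-10) - 58)*(-133) = ((7 - 10)/(7 + 2*(-10)) - 58)*(-133) = (-3/(7 - 20) - 58)*(-133) = (-3/(-13) - 58)*(-133) = (-1/13*(-3) - 58)*(-133) = (3/13 - 58)*(-133) = -751/13*(-133) = 99883/13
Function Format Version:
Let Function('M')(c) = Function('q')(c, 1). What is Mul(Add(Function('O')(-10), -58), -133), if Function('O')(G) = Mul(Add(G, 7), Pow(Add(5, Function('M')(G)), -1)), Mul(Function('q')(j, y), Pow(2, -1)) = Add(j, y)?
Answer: Rational(99883, 13) ≈ 7683.3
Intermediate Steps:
Function('q')(j, y) = Add(Mul(2, j), Mul(2, y)) (Function('q')(j, y) = Mul(2, Add(j, y)) = Add(Mul(2, j), Mul(2, y)))
Function('M')(c) = Add(2, Mul(2, c)) (Function('M')(c) = Add(Mul(2, c), Mul(2, 1)) = Add(Mul(2, c), 2) = Add(2, Mul(2, c)))
Function('O')(G) = Mul(Pow(Add(7, Mul(2, G)), -1), Add(7, G)) (Function('O')(G) = Mul(Add(G, 7), Pow(Add(5, Add(2, Mul(2, G))), -1)) = Mul(Add(7, G), Pow(Add(7, Mul(2, G)), -1)) = Mul(Pow(Add(7, Mul(2, G)), -1), Add(7, G)))
Mul(Add(Function('O')(-10), -58), -133) = Mul(Add(Mul(Pow(Add(7, Mul(2, -10)), -1), Add(7, -10)), -58), -133) = Mul(Add(Mul(Pow(Add(7, -20), -1), -3), -58), -133) = Mul(Add(Mul(Pow(-13, -1), -3), -58), -133) = Mul(Add(Mul(Rational(-1, 13), -3), -58), -133) = Mul(Add(Rational(3, 13), -58), -133) = Mul(Rational(-751, 13), -133) = Rational(99883, 13)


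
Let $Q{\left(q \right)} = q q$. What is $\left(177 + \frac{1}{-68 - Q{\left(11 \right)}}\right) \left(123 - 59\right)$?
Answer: $\frac{2140928}{189} \approx 11328.0$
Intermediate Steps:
$Q{\left(q \right)} = q^{2}$
$\left(177 + \frac{1}{-68 - Q{\left(11 \right)}}\right) \left(123 - 59\right) = \left(177 + \frac{1}{-68 - 11^{2}}\right) \left(123 - 59\right) = \left(177 + \frac{1}{-68 - 121}\right) 64 = \left(177 + \frac{1}{-189}\right) 64 = \left(177 - \frac{1}{189}\right) 64 = \frac{33452}{189} \cdot 64 = \frac{2140928}{189}$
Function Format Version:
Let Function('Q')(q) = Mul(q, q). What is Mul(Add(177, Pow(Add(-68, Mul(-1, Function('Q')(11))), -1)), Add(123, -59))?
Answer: Rational(2140928, 189) ≈ 11328.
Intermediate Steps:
Function('Q')(q) = Pow(q, 2)
Mul(Add(177, Pow(Add(-68, Mul(-1, Function('Q')(11))), -1)), Add(123, -59)) = Mul(Add(177, Pow(Add(-68, Mul(-1, Pow(11, 2))), -1)), Add(123, -59)) = Mul(Add(177, Pow(Add(-68, Mul(-1, 121)), -1)), 64) = Mul(Add(177, Pow(Add(-68, -121), -1)), 64) = Mul(Add(177, Pow(-189, -1)), 64) = Mul(Add(177, Rational(-1, 189)), 64) = Mul(Rational(33452, 189), 64) = Rational(2140928, 189)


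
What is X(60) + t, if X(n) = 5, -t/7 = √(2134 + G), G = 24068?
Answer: 5 - 7*√26202 ≈ -1128.1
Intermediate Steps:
t = -7*√26202 (t = -7*√(2134 + 24068) = -7*√26202 ≈ -1133.1)
X(60) + t = 5 - 7*√26202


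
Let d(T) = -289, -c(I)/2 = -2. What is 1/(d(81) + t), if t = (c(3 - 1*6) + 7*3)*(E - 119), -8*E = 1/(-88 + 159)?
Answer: -568/1853977 ≈ -0.00030637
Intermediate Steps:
c(I) = 4 (c(I) = -2*(-2) = 4)
E = -1/568 (E = -1/(8*(-88 + 159)) = -⅛/71 = -⅛*1/71 = -1/568 ≈ -0.0017606)
t = -1689825/568 (t = (4 + 7*3)*(-1/568 - 119) = (4 + 21)*(-67593/568) = 25*(-67593/568) = -1689825/568 ≈ -2975.0)
1/(d(81) + t) = 1/(-289 - 1689825/568) = 1/(-1853977/568) = -568/1853977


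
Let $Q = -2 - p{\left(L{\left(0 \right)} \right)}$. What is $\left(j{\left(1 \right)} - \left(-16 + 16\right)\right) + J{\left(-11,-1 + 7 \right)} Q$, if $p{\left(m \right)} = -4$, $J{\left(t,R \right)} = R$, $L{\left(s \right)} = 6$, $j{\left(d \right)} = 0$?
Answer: $12$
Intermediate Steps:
$Q = 2$ ($Q = -2 - -4 = -2 + 4 = 2$)
$\left(j{\left(1 \right)} - \left(-16 + 16\right)\right) + J{\left(-11,-1 + 7 \right)} Q = \left(0 - \left(-16 + 16\right)\right) + \left(-1 + 7\right) 2 = \left(0 - 0\right) + 6 \cdot 2 = \left(0 + 0\right) + 12 = 0 + 12 = 12$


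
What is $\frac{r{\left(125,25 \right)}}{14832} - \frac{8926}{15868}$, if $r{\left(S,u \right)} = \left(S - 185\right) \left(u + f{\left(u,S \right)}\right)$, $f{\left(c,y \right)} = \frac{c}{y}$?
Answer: $- \frac{271498}{408601} \approx -0.66446$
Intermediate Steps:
$r{\left(S,u \right)} = \left(-185 + S\right) \left(u + \frac{u}{S}\right)$ ($r{\left(S,u \right)} = \left(S - 185\right) \left(u + \frac{u}{S}\right) = \left(-185 + S\right) \left(u + \frac{u}{S}\right)$)
$\frac{r{\left(125,25 \right)}}{14832} - \frac{8926}{15868} = \frac{25 \cdot \frac{1}{125} \left(-185 + 125 \left(-184 + 125\right)\right)}{14832} - \frac{8926}{15868} = 25 \cdot \frac{1}{125} \left(-185 + 125 \left(-59\right)\right) \frac{1}{14832} - \frac{4463}{7934} = 25 \cdot \frac{1}{125} \left(-185 - 7375\right) \frac{1}{14832} - \frac{4463}{7934} = 25 \cdot \frac{1}{125} \left(-7560\right) \frac{1}{14832} - \frac{4463}{7934} = \left(-1512\right) \frac{1}{14832} - \frac{4463}{7934} = - \frac{21}{206} - \frac{4463}{7934} = - \frac{271498}{408601}$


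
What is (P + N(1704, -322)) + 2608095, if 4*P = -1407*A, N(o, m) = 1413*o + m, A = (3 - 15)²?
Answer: 4964873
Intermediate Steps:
A = 144 (A = (-12)² = 144)
N(o, m) = m + 1413*o
P = -50652 (P = (-1407*144)/4 = (¼)*(-202608) = -50652)
(P + N(1704, -322)) + 2608095 = (-50652 + (-322 + 1413*1704)) + 2608095 = (-50652 + (-322 + 2407752)) + 2608095 = (-50652 + 2407430) + 2608095 = 2356778 + 2608095 = 4964873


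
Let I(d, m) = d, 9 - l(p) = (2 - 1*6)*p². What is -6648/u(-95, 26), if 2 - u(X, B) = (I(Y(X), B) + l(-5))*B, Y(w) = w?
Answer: 3324/181 ≈ 18.365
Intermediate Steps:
l(p) = 9 + 4*p² (l(p) = 9 - (2 - 1*6)*p² = 9 - (2 - 6)*p² = 9 - (-4)*p² = 9 + 4*p²)
u(X, B) = 2 - B*(109 + X) (u(X, B) = 2 - (X + (9 + 4*(-5)²))*B = 2 - (X + (9 + 4*25))*B = 2 - (X + (9 + 100))*B = 2 - (X + 109)*B = 2 - (109 + X)*B = 2 - B*(109 + X))
-6648/u(-95, 26) = -6648/(2 - 109*26 - 1*26*(-95)) = -6648/(2 - 2834 + 2470) = -6648/(-362) = -6648*(-1/362) = 3324/181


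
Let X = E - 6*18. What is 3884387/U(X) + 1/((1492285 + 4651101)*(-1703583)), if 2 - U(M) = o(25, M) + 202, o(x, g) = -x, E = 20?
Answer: -5807584711130432983/261644198800950 ≈ -22197.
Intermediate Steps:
X = -88 (X = 20 - 6*18 = 20 - 108 = -88)
U(M) = -175 (U(M) = 2 - (-1*25 + 202) = 2 - (-25 + 202) = 2 - 1*177 = 2 - 177 = -175)
3884387/U(X) + 1/((1492285 + 4651101)*(-1703583)) = 3884387/(-175) + 1/((1492285 + 4651101)*(-1703583)) = 3884387*(-1/175) - 1/1703583/6143386 = -3884387/175 + (1/6143386)*(-1/1703583) = -3884387/175 - 1/10465767952038 = -5807584711130432983/261644198800950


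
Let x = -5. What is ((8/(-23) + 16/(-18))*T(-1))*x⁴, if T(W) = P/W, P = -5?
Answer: -800000/207 ≈ -3864.7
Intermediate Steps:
T(W) = -5/W
((8/(-23) + 16/(-18))*T(-1))*x⁴ = ((8/(-23) + 16/(-18))*(-5/(-1)))*(-5)⁴ = ((8*(-1/23) + 16*(-1/18))*(-5*(-1)))*625 = ((-8/23 - 8/9)*5)*625 = -256/207*5*625 = -1280/207*625 = -800000/207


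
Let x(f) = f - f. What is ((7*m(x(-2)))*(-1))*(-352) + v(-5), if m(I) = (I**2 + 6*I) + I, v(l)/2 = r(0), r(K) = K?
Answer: 0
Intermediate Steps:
x(f) = 0
v(l) = 0 (v(l) = 2*0 = 0)
m(I) = I**2 + 7*I
((7*m(x(-2)))*(-1))*(-352) + v(-5) = ((7*(0*(7 + 0)))*(-1))*(-352) + 0 = ((7*(0*7))*(-1))*(-352) + 0 = ((7*0)*(-1))*(-352) + 0 = (0*(-1))*(-352) + 0 = 0*(-352) + 0 = 0 + 0 = 0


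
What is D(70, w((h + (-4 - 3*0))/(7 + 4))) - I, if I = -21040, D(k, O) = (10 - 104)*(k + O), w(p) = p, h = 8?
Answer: 158684/11 ≈ 14426.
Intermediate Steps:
D(k, O) = -94*O - 94*k (D(k, O) = -94*(O + k) = -94*O - 94*k)
D(70, w((h + (-4 - 3*0))/(7 + 4))) - I = (-94*(8 + (-4 - 3*0))/(7 + 4) - 94*70) - 1*(-21040) = (-94*(8 + (-4 + 0))/11 - 6580) + 21040 = (-94*(8 - 4)/11 - 6580) + 21040 = (-376/11 - 6580) + 21040 = -72756/11 + 21040 = 158684/11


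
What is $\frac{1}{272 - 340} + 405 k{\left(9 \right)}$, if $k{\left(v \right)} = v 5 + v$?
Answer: $\frac{1487159}{68} \approx 21870.0$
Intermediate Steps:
$k{\left(v \right)} = 6 v$ ($k{\left(v \right)} = 5 v + v = 6 v$)
$\frac{1}{272 - 340} + 405 k{\left(9 \right)} = \frac{1}{272 - 340} + 405 \cdot 6 \cdot 9 = \frac{1}{-68} + 405 \cdot 54 = - \frac{1}{68} + 21870 = \frac{1487159}{68}$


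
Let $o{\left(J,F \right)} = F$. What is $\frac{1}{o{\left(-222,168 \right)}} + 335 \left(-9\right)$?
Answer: $- \frac{506519}{168} \approx -3015.0$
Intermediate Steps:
$\frac{1}{o{\left(-222,168 \right)}} + 335 \left(-9\right) = \frac{1}{168} + 335 \left(-9\right) = \frac{1}{168} - 3015 = - \frac{506519}{168}$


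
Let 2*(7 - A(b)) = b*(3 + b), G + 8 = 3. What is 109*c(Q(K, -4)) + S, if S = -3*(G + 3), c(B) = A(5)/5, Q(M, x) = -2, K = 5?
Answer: -1387/5 ≈ -277.40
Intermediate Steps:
G = -5 (G = -8 + 3 = -5)
A(b) = 7 - b*(3 + b)/2
c(B) = -13/5 (c(B) = (7 - 3/2*5 - ½*5²)/5 = (7 - 15/2 - ½*25)*(⅕) = (7 - 15/2 - 25/2)*(⅕) = -13*⅕ = -13/5)
S = 6 (S = -3*(-5 + 3) = -3*(-2) = 6)
109*c(Q(K, -4)) + S = 109*(-13/5) + 6 = -1417/5 + 6 = -1387/5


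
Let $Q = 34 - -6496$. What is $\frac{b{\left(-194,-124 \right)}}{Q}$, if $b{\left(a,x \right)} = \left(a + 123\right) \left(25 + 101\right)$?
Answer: $- \frac{4473}{3265} \approx -1.37$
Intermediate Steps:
$b{\left(a,x \right)} = 15498 + 126 a$ ($b{\left(a,x \right)} = \left(123 + a\right) 126 = 15498 + 126 a$)
$Q = 6530$ ($Q = 34 + 6496 = 6530$)
$\frac{b{\left(-194,-124 \right)}}{Q} = \frac{15498 + 126 \left(-194\right)}{6530} = \left(15498 - 24444\right) \frac{1}{6530} = \left(-8946\right) \frac{1}{6530} = - \frac{4473}{3265}$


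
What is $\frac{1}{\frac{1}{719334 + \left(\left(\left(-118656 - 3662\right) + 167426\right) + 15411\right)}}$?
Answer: $779853$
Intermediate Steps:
$\frac{1}{\frac{1}{719334 + \left(\left(\left(-118656 - 3662\right) + 167426\right) + 15411\right)}} = \frac{1}{\frac{1}{719334 + \left(\left(-122318 + 167426\right) + 15411\right)}} = \frac{1}{\frac{1}{719334 + \left(45108 + 15411\right)}} = \frac{1}{\frac{1}{719334 + 60519}} = \frac{1}{\frac{1}{779853}} = 779853$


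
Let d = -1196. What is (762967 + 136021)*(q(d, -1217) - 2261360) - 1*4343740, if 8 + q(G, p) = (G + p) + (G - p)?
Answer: -2035097418620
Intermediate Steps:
q(G, p) = -8 + 2*G (q(G, p) = -8 + ((G + p) + (G - p)) = -8 + 2*G)
(762967 + 136021)*(q(d, -1217) - 2261360) - 1*4343740 = (762967 + 136021)*((-8 + 2*(-1196)) - 2261360) - 1*4343740 = 898988*((-8 - 2392) - 2261360) - 4343740 = 898988*(-2400 - 2261360) - 4343740 = 898988*(-2263760) - 4343740 = -2035093074880 - 4343740 = -2035097418620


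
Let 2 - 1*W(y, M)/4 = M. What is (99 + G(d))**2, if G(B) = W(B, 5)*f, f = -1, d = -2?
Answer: 12321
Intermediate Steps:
W(y, M) = 8 - 4*M
G(B) = 12 (G(B) = (8 - 4*5)*(-1) = (8 - 20)*(-1) = -12*(-1) = 12)
(99 + G(d))**2 = (99 + 12)**2 = 111**2 = 12321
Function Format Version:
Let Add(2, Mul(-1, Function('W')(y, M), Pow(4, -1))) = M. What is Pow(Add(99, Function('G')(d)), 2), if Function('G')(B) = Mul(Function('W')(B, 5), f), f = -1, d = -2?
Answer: 12321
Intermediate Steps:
Function('W')(y, M) = Add(8, Mul(-4, M))
Function('G')(B) = 12 (Function('G')(B) = Mul(Add(8, Mul(-4, 5)), -1) = Mul(Add(8, -20), -1) = Mul(-12, -1) = 12)
Pow(Add(99, Function('G')(d)), 2) = Pow(Add(99, 12), 2) = Pow(111, 2) = 12321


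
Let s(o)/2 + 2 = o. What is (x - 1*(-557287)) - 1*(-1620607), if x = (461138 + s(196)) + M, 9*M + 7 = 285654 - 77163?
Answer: 23963264/9 ≈ 2.6626e+6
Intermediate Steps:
s(o) = -4 + 2*o
M = 208484/9 (M = -7/9 + (285654 - 77163)/9 = -7/9 + (1/9)*208491 = -7/9 + 69497/3 = 208484/9 ≈ 23165.)
x = 4362218/9 (x = (461138 + (-4 + 2*196)) + 208484/9 = (461138 + (-4 + 392)) + 208484/9 = (461138 + 388) + 208484/9 = 461526 + 208484/9 = 4362218/9 ≈ 4.8469e+5)
(x - 1*(-557287)) - 1*(-1620607) = (4362218/9 - 1*(-557287)) - 1*(-1620607) = (4362218/9 + 557287) + 1620607 = 9377801/9 + 1620607 = 23963264/9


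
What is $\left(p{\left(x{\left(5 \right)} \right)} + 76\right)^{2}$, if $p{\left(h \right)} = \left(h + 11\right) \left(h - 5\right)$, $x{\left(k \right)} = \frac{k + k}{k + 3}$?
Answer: $\frac{231361}{256} \approx 903.75$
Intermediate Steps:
$x{\left(k \right)} = \frac{2 k}{3 + k}$
$p{\left(h \right)} = \left(-5 + h\right) \left(11 + h\right)$ ($p{\left(h \right)} = \left(11 + h\right) \left(-5 + h\right) = \left(-5 + h\right) \left(11 + h\right)$)
$\left(p{\left(x{\left(5 \right)} \right)} + 76\right)^{2} = \left(\left(-55 + \left(2 \cdot 5 \frac{1}{3 + 5}\right)^{2} + 6 \cdot 2 \cdot 5 \frac{1}{3 + 5}\right) + 76\right)^{2} = \left(\left(-55 + \left(2 \cdot 5 \cdot \frac{1}{8}\right)^{2} + 6 \cdot 2 \cdot 5 \cdot \frac{1}{8}\right) + 76\right)^{2} = \left(\left(-55 + \left(\frac{5}{4}\right)^{2} + 6 \cdot \frac{5}{4}\right) + 76\right)^{2} = \left(\left(-55 + \frac{25}{16} + \frac{15}{2}\right) + 76\right)^{2} = \left(- \frac{735}{16} + 76\right)^{2} = \left(\frac{481}{16}\right)^{2} = \frac{231361}{256}$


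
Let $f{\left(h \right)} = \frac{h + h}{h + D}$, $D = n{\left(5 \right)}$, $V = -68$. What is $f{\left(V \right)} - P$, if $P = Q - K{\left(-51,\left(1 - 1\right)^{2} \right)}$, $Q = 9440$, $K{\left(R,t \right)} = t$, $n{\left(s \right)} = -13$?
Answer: $- \frac{764504}{81} \approx -9438.3$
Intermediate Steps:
$D = -13$
$f{\left(h \right)} = \frac{2 h}{-13 + h}$ ($f{\left(h \right)} = \frac{h + h}{h - 13} = \frac{2 h}{-13 + h}$)
$P = 9440$ ($P = 9440 - \left(1 - 1\right)^{2} = 9440 - 0^{2} = 9440 - 0 = 9440 + 0 = 9440$)
$f{\left(V \right)} - P = 2 \left(-68\right) \frac{1}{-13 - 68} - 9440 = 2 \left(-68\right) \frac{1}{-81} - 9440 = 2 \left(-68\right) \left(- \frac{1}{81}\right) - 9440 = \frac{136}{81} - 9440 = - \frac{764504}{81}$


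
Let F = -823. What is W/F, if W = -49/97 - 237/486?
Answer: 15601/12932622 ≈ 0.0012063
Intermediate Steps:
W = -15601/15714 (W = -49*1/97 - 237*1/486 = -49/97 - 79/162 = -15601/15714 ≈ -0.99281)
W/F = -15601/15714/(-823) = -15601/15714*(-1/823) = 15601/12932622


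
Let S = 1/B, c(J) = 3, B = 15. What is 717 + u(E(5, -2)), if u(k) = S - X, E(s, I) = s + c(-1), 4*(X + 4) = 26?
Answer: 21437/30 ≈ 714.57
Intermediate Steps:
X = 5/2 (X = -4 + (¼)*26 = -4 + 13/2 = 5/2 ≈ 2.5000)
S = 1/15 ≈ 0.066667
E(s, I) = 3 + s (E(s, I) = s + 3 = 3 + s)
u(k) = -73/30 (u(k) = 1/15 - 1*5/2 = 1/15 - 5/2 = -73/30)
717 + u(E(5, -2)) = 717 - 73/30 = 21437/30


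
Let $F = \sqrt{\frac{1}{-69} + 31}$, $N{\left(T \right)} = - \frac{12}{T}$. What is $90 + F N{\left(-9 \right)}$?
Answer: $90 + \frac{4 \sqrt{147522}}{207} \approx 97.422$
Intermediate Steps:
$F = \frac{\sqrt{147522}}{69}$ ($F = \sqrt{- \frac{1}{69} + 31} = \sqrt{\frac{2138}{69}} = \frac{\sqrt{147522}}{69} \approx 5.5665$)
$90 + F N{\left(-9 \right)} = 90 + \frac{\sqrt{147522}}{69} \left(- \frac{12}{-9}\right) = 90 + \frac{\sqrt{147522}}{69} \left(\left(-12\right) \left(- \frac{1}{9}\right)\right) = 90 + \frac{\sqrt{147522}}{69} \cdot \frac{4}{3} = 90 + \frac{4 \sqrt{147522}}{207}$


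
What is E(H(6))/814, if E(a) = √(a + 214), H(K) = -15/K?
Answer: 3*√94/1628 ≈ 0.017866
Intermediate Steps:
E(a) = √(214 + a)
E(H(6))/814 = √(214 - 15/6)/814 = √(214 - 15*⅙)*(1/814) = √(214 - 5/2)*(1/814) = √(423/2)*(1/814) = (3*√94/2)*(1/814) = 3*√94/1628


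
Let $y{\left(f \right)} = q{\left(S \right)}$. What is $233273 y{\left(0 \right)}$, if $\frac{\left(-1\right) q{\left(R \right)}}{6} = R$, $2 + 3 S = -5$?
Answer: $3265822$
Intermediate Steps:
$S = - \frac{7}{3}$ ($S = - \frac{2}{3} + \frac{1}{3} \left(-5\right) = - \frac{2}{3} - \frac{5}{3} = - \frac{7}{3} \approx -2.3333$)
$q{\left(R \right)} = - 6 R$
$y{\left(f \right)} = 14$ ($y{\left(f \right)} = \left(-6\right) \left(- \frac{7}{3}\right) = 14$)
$233273 y{\left(0 \right)} = 233273 \cdot 14 = 3265822$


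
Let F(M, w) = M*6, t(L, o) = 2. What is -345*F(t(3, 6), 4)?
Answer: -4140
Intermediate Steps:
F(M, w) = 6*M
-345*F(t(3, 6), 4) = -2070*2 = -345*12 = -4140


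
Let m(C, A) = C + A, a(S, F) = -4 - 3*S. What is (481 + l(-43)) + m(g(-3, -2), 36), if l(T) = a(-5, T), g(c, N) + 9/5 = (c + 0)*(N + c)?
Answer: 2706/5 ≈ 541.20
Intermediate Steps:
g(c, N) = -9/5 + c*(N + c) (g(c, N) = -9/5 + (c + 0)*(N + c) = -9/5 + c*(N + c))
m(C, A) = A + C
l(T) = 11 (l(T) = -4 - 3*(-5) = -4 + 15 = 11)
(481 + l(-43)) + m(g(-3, -2), 36) = (481 + 11) + (36 + (-9/5 + (-3)² - 2*(-3))) = 492 + (36 + (-9/5 + 9 + 6)) = 492 + (36 + 66/5) = 492 + 246/5 = 2706/5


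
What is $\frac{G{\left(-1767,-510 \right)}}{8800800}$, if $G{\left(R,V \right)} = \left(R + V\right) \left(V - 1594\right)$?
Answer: $\frac{199617}{366700} \approx 0.54436$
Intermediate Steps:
$G{\left(R,V \right)} = \left(-1594 + V\right) \left(R + V\right)$ ($G{\left(R,V \right)} = \left(R + V\right) \left(-1594 + V\right) = \left(-1594 + V\right) \left(R + V\right)$)
$\frac{G{\left(-1767,-510 \right)}}{8800800} = \frac{\left(-510\right)^{2} - -2816598 - -812940 - -901170}{8800800} = \left(260100 + 2816598 + 812940 + 901170\right) \frac{1}{8800800} = 4790808 \cdot \frac{1}{8800800} = \frac{199617}{366700}$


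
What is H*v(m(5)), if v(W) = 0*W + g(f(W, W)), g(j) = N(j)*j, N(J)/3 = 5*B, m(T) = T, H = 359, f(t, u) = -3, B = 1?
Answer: -16155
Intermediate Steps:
N(J) = 15 (N(J) = 3*(5*1) = 3*5 = 15)
g(j) = 15*j
v(W) = -45 (v(W) = 0*W + 15*(-3) = 0 - 45 = -45)
H*v(m(5)) = 359*(-45) = -16155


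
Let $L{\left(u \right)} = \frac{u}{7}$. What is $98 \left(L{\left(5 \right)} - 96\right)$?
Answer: $-9338$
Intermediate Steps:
$L{\left(u \right)} = \frac{u}{7}$ ($L{\left(u \right)} = u \frac{1}{7} = \frac{u}{7}$)
$98 \left(L{\left(5 \right)} - 96\right) = 98 \left(\frac{1}{7} \cdot 5 - 96\right) = 98 \left(\frac{5}{7} - 96\right) = 98 \left(- \frac{667}{7}\right) = -9338$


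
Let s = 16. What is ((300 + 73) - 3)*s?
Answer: 5920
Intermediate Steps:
((300 + 73) - 3)*s = ((300 + 73) - 3)*16 = (373 - 3)*16 = 370*16 = 5920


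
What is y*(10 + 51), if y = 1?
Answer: 61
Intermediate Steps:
y*(10 + 51) = 1*(10 + 51) = 1*61 = 61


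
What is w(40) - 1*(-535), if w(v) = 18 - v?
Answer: 513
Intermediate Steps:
w(40) - 1*(-535) = (18 - 1*40) - 1*(-535) = (18 - 40) + 535 = -22 + 535 = 513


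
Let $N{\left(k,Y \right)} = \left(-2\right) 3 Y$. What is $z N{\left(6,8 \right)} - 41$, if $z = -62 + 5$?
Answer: $2695$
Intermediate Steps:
$z = -57$
$N{\left(k,Y \right)} = - 6 Y$
$z N{\left(6,8 \right)} - 41 = - 57 \left(\left(-6\right) 8\right) - 41 = \left(-57\right) \left(-48\right) - 41 = 2736 - 41 = 2695$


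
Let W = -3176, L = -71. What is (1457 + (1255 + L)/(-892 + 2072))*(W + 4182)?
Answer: 432691666/295 ≈ 1.4668e+6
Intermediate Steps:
(1457 + (1255 + L)/(-892 + 2072))*(W + 4182) = (1457 + (1255 - 71)/(-892 + 2072))*(-3176 + 4182) = (1457 + 1184/1180)*1006 = (1457 + 1184*(1/1180))*1006 = (1457 + 296/295)*1006 = (430111/295)*1006 = 432691666/295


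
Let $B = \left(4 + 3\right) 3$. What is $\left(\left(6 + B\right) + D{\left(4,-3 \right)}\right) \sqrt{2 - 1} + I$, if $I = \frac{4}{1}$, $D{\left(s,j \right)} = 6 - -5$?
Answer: $42$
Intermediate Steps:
$B = 21$ ($B = 7 \cdot 3 = 21$)
$D{\left(s,j \right)} = 11$ ($D{\left(s,j \right)} = 6 + 5 = 11$)
$I = 4$ ($I = 4 \cdot 1 = 4$)
$\left(\left(6 + B\right) + D{\left(4,-3 \right)}\right) \sqrt{2 - 1} + I = \left(\left(6 + 21\right) + 11\right) \sqrt{2 - 1} + 4 = \left(27 + 11\right) \sqrt{1} + 4 = 38 \cdot 1 + 4 = 38 + 4 = 42$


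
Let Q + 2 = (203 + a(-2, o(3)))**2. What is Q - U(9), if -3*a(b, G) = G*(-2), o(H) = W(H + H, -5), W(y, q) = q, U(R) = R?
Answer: 358702/9 ≈ 39856.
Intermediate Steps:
o(H) = -5
a(b, G) = 2*G/3 (a(b, G) = -G*(-2)/3 = -(-2)*G/3 = 2*G/3)
Q = 358783/9 (Q = -2 + (203 + (2/3)*(-5))**2 = -2 + (203 - 10/3)**2 = -2 + (599/3)**2 = -2 + 358801/9 = 358783/9 ≈ 39865.)
Q - U(9) = 358783/9 - 1*9 = 358783/9 - 9 = 358702/9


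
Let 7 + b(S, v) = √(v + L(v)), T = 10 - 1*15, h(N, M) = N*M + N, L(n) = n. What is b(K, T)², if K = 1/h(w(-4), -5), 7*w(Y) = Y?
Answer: (7 - I*√10)² ≈ 39.0 - 44.272*I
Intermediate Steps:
w(Y) = Y/7
h(N, M) = N + M*N (h(N, M) = M*N + N = N + M*N)
T = -5 (T = 10 - 15 = -5)
K = 7/16 (K = 1/(((⅐)*(-4))*(1 - 5)) = 1/(-4/7*(-4)) = 1/(16/7) = 7/16 ≈ 0.43750)
b(S, v) = -7 + √2*√v (b(S, v) = -7 + √(v + v) = -7 + √(2*v) = -7 + √2*√v)
b(K, T)² = (-7 + √2*√(-5))² = (-7 + √2*(I*√5))² = (-7 + I*√10)²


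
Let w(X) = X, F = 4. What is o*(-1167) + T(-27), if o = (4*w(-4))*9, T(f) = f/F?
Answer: 672165/4 ≈ 1.6804e+5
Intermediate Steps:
T(f) = f/4
o = -144 (o = (4*(-4))*9 = -16*9 = -144)
o*(-1167) + T(-27) = -144*(-1167) + (¼)*(-27) = 168048 - 27/4 = 672165/4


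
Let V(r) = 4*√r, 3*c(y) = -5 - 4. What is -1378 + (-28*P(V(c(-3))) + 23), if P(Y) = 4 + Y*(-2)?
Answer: -1467 + 224*I*√3 ≈ -1467.0 + 387.98*I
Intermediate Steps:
c(y) = -3 (c(y) = (-5 - 4)/3 = (⅓)*(-9) = -3)
P(Y) = 4 - 2*Y
-1378 + (-28*P(V(c(-3))) + 23) = -1378 + (-28*(4 - 8*√(-3)) + 23) = -1378 + (-28*(4 - 8*I*√3) + 23) = -1378 + ((-112 + 224*I*√3) + 23) = -1378 + (-89 + 224*I*√3) = -1467 + 224*I*√3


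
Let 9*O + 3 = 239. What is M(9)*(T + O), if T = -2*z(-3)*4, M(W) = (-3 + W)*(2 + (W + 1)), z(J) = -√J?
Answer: 1888 + 576*I*√3 ≈ 1888.0 + 997.66*I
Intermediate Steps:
O = 236/9 (O = -⅓ + (⅑)*239 = -⅓ + 239/9 = 236/9 ≈ 26.222)
M(W) = (-3 + W)*(3 + W) (M(W) = (-3 + W)*(2 + (1 + W)) = (-3 + W)*(3 + W))
T = 8*I*√3 (T = -(-2)*√(-3)*4 = -(-2)*I*√3*4 = (2*I*√3)*4 = 8*I*√3 ≈ 13.856*I)
M(9)*(T + O) = (-9 + 9²)*(8*I*√3 + 236/9) = (-9 + 81)*(236/9 + 8*I*√3) = 72*(236/9 + 8*I*√3) = 1888 + 576*I*√3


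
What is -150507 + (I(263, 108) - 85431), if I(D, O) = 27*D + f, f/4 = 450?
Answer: -227037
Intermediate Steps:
f = 1800 (f = 4*450 = 1800)
I(D, O) = 1800 + 27*D (I(D, O) = 27*D + 1800 = 1800 + 27*D)
-150507 + (I(263, 108) - 85431) = -150507 + ((1800 + 27*263) - 85431) = -150507 + ((1800 + 7101) - 85431) = -150507 + (8901 - 85431) = -150507 - 76530 = -227037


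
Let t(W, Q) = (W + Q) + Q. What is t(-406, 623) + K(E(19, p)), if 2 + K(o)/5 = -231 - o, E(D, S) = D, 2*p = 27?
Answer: -420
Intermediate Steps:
p = 27/2 (p = (½)*27 = 27/2 ≈ 13.500)
K(o) = -1165 - 5*o (K(o) = -10 + 5*(-231 - o) = -10 + (-1155 - 5*o) = -1165 - 5*o)
t(W, Q) = W + 2*Q (t(W, Q) = (Q + W) + Q = W + 2*Q)
t(-406, 623) + K(E(19, p)) = (-406 + 2*623) + (-1165 - 5*19) = (-406 + 1246) + (-1165 - 95) = 840 - 1260 = -420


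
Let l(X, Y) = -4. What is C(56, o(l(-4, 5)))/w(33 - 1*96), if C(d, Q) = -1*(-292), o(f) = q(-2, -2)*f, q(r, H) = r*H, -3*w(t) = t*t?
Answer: -292/1323 ≈ -0.22071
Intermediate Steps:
w(t) = -t²/3 (w(t) = -t*t/3 = -t²/3)
q(r, H) = H*r
o(f) = 4*f (o(f) = (-2*(-2))*f = 4*f)
C(d, Q) = 292
C(56, o(l(-4, 5)))/w(33 - 1*96) = 292/((-(33 - 1*96)²/3)) = 292/((-(33 - 96)²/3)) = 292/((-⅓*(-63)²)) = 292/((-⅓*3969)) = 292/(-1323) = 292*(-1/1323) = -292/1323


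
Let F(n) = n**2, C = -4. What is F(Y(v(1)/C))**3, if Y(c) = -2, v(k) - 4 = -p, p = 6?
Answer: 64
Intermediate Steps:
v(k) = -2 (v(k) = 4 - 1*6 = 4 - 6 = -2)
F(Y(v(1)/C))**3 = ((-2)**2)**3 = 4**3 = 64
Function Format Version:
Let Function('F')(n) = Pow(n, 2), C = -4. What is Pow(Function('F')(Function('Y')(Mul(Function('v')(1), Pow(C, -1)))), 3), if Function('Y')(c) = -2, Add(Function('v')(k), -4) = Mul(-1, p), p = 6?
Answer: 64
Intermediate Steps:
Function('v')(k) = -2 (Function('v')(k) = Add(4, Mul(-1, 6)) = Add(4, -6) = -2)
Pow(Function('F')(Function('Y')(Mul(Function('v')(1), Pow(C, -1)))), 3) = Pow(Pow(-2, 2), 3) = Pow(4, 3) = 64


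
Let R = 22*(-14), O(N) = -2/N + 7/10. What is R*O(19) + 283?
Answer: 9483/95 ≈ 99.821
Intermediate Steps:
O(N) = 7/10 - 2/N (O(N) = -2/N + 7*(⅒) = -2/N + 7/10 = 7/10 - 2/N)
R = -308
R*O(19) + 283 = -308*(7/10 - 2/19) + 283 = -308*113/190 + 283 = -17402/95 + 283 = 9483/95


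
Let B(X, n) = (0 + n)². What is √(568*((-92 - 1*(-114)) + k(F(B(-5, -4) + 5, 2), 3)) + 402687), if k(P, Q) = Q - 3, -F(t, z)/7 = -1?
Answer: √415183 ≈ 644.35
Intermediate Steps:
B(X, n) = n²
F(t, z) = 7 (F(t, z) = -7*(-1) = 7)
k(P, Q) = -3 + Q
√(568*((-92 - 1*(-114)) + k(F(B(-5, -4) + 5, 2), 3)) + 402687) = √(568*((-92 - 1*(-114)) + (-3 + 3)) + 402687) = √(568*((-92 + 114) + 0) + 402687) = √(568*(22 + 0) + 402687) = √(568*22 + 402687) = √(12496 + 402687) = √415183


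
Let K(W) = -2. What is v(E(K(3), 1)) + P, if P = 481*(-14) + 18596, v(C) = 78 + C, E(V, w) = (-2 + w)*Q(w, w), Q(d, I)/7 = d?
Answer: 11933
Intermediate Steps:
Q(d, I) = 7*d
E(V, w) = 7*w*(-2 + w) (E(V, w) = (-2 + w)*(7*w) = 7*w*(-2 + w))
P = 11862 (P = -6734 + 18596 = 11862)
v(E(K(3), 1)) + P = (78 + 7*1*(-2 + 1)) + 11862 = (78 + 7*1*(-1)) + 11862 = (78 - 7) + 11862 = 71 + 11862 = 11933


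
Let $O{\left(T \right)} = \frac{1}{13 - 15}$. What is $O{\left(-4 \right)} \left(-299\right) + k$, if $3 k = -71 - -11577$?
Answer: $\frac{23909}{6} \approx 3984.8$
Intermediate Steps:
$k = \frac{11506}{3}$ ($k = \frac{-71 - -11577}{3} = \frac{-71 + 11577}{3} = \frac{1}{3} \cdot 11506 = \frac{11506}{3} \approx 3835.3$)
$O{\left(T \right)} = - \frac{1}{2}$ ($O{\left(T \right)} = \frac{1}{-2} = - \frac{1}{2}$)
$O{\left(-4 \right)} \left(-299\right) + k = \left(- \frac{1}{2}\right) \left(-299\right) + \frac{11506}{3} = \frac{299}{2} + \frac{11506}{3} = \frac{23909}{6}$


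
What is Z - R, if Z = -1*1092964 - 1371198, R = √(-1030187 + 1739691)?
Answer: -2464162 - 8*√11086 ≈ -2.4650e+6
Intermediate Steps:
R = 8*√11086 (R = √709504 = 8*√11086 ≈ 842.32)
Z = -2464162 (Z = -1092964 - 1371198 = -2464162)
Z - R = -2464162 - 8*√11086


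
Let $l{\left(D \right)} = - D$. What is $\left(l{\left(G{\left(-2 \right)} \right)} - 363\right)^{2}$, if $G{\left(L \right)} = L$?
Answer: $130321$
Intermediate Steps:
$\left(l{\left(G{\left(-2 \right)} \right)} - 363\right)^{2} = \left(\left(-1\right) \left(-2\right) - 363\right)^{2} = \left(2 - 363\right)^{2} = \left(-361\right)^{2} = 130321$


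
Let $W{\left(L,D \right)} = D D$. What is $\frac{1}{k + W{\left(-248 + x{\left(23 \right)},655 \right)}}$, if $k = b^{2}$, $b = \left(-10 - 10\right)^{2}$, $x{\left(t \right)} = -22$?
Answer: $\frac{1}{589025} \approx 1.6977 \cdot 10^{-6}$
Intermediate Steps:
$W{\left(L,D \right)} = D^{2}$
$b = 400$ ($b = \left(-20\right)^{2} = 400$)
$k = 160000$ ($k = 400^{2} = 160000$)
$\frac{1}{k + W{\left(-248 + x{\left(23 \right)},655 \right)}} = \frac{1}{160000 + 655^{2}} = \frac{1}{160000 + 429025} = \frac{1}{589025}$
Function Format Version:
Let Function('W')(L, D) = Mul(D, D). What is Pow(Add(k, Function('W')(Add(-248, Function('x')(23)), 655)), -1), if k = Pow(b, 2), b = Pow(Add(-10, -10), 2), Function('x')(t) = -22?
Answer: Rational(1, 589025) ≈ 1.6977e-6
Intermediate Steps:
Function('W')(L, D) = Pow(D, 2)
b = 400 (b = Pow(-20, 2) = 400)
k = 160000 (k = Pow(400, 2) = 160000)
Pow(Add(k, Function('W')(Add(-248, Function('x')(23)), 655)), -1) = Pow(Add(160000, Pow(655, 2)), -1) = Pow(Add(160000, 429025), -1) = Pow(589025, -1) = Rational(1, 589025)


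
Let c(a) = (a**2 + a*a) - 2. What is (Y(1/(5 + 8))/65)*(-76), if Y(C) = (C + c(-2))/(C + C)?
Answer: -3002/65 ≈ -46.185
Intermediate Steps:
c(a) = -2 + 2*a**2 (c(a) = (a**2 + a**2) - 2 = 2*a**2 - 2 = -2 + 2*a**2)
Y(C) = (6 + C)/(2*C) (Y(C) = (C + (-2 + 2*(-2)**2))/(C + C) = (C + (-2 + 2*4))/((2*C)) = (C + (-2 + 8))*(1/(2*C)) = (C + 6)*(1/(2*C)) = (6 + C)*(1/(2*C)) = (6 + C)/(2*C))
(Y(1/(5 + 8))/65)*(-76) = (((6 + 1/(5 + 8))/(2*(1/(5 + 8))))/65)*(-76) = (((6 + 1/13)/(2*(1/13)))/65)*(-76) = (((1/2)*13*(79/13))/65)*(-76) = ((1/65)*(79/2))*(-76) = (79/130)*(-76) = -3002/65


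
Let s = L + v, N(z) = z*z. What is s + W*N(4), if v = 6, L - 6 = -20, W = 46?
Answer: 728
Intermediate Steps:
L = -14 (L = 6 - 20 = -14)
N(z) = z**2
s = -8 (s = -14 + 6 = -8)
s + W*N(4) = -8 + 46*4**2 = -8 + 46*16 = -8 + 736 = 728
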